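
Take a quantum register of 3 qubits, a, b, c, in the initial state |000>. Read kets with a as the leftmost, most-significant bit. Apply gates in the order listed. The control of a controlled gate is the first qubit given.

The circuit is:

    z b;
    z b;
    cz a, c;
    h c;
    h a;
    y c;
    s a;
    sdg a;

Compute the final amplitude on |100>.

The amplitude on |100> is -I/2.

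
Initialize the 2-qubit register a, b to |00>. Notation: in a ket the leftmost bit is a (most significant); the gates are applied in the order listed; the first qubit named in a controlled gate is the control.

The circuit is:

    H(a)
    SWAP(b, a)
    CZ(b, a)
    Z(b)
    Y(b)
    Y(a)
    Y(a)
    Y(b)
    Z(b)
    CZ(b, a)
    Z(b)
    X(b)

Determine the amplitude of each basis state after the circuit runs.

The final amplitudes are -sqrt(2)/2 on |00>, sqrt(2)/2 on |01>, 0 on |10>, 0 on |11>. Key observation: the block from step 3 through step 10 cancels to the identity and can be dropped.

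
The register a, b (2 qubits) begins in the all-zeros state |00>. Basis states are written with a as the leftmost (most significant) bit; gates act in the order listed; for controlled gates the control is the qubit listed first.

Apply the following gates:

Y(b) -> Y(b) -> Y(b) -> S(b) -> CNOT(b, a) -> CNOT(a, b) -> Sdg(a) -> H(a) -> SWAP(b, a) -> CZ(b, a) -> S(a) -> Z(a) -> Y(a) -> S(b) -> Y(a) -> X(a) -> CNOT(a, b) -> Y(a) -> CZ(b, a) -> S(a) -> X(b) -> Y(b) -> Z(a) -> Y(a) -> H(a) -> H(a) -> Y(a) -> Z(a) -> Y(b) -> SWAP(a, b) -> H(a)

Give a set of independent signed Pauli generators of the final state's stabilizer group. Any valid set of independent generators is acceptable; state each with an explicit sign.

The final state is stabilized by the group generated by +YI, +IZ; other independent generating sets are equally valid. Key observation: gates 22-29 undo each other exactly, leaving only the rest of the circuit to track.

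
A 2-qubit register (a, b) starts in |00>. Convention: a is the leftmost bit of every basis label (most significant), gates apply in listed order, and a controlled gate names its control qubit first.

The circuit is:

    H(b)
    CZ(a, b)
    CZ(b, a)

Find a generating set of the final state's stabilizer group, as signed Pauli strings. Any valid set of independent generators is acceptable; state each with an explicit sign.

The final state is stabilized by the group generated by +IX, +ZI; other independent generating sets are equally valid.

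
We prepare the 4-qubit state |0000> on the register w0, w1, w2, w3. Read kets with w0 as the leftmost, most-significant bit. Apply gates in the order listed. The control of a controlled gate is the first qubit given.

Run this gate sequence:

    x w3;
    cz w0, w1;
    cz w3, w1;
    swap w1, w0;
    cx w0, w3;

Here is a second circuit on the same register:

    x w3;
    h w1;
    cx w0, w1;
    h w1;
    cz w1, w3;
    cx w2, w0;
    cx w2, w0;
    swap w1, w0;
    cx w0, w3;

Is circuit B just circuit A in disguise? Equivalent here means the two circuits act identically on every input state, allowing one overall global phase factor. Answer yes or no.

Yes: on every input state the two circuits agree up to one overall phase factor.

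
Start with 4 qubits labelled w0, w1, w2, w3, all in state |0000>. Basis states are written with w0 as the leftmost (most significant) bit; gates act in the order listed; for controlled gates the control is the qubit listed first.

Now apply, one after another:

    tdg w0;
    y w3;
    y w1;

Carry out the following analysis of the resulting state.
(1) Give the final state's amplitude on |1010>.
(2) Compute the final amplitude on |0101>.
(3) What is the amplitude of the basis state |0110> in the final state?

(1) The final state's coefficient on |1010> equals 0.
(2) The final state's coefficient on |0101> equals -1.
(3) |0110> carries amplitude 0 in the final state.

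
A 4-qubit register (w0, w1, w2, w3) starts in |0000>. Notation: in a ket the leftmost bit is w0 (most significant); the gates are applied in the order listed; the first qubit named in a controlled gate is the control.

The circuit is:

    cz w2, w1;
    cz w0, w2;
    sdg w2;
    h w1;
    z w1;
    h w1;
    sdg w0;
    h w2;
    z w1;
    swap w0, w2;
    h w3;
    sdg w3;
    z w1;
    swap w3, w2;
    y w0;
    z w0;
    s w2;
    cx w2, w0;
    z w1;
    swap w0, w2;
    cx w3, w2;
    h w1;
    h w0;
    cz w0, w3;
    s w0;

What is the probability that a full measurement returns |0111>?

The probability of measuring |0111> is 0.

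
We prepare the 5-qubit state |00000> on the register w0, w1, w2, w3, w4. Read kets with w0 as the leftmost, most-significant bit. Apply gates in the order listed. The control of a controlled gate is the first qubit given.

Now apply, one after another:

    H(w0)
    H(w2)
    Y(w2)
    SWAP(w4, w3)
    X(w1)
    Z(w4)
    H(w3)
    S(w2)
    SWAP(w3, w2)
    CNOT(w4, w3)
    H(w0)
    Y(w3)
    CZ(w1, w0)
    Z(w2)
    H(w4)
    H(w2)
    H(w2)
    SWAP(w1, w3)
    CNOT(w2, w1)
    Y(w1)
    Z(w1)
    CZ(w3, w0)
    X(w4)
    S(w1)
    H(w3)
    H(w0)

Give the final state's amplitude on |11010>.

|11010> carries amplitude -sqrt(2)*I/8 in the final state.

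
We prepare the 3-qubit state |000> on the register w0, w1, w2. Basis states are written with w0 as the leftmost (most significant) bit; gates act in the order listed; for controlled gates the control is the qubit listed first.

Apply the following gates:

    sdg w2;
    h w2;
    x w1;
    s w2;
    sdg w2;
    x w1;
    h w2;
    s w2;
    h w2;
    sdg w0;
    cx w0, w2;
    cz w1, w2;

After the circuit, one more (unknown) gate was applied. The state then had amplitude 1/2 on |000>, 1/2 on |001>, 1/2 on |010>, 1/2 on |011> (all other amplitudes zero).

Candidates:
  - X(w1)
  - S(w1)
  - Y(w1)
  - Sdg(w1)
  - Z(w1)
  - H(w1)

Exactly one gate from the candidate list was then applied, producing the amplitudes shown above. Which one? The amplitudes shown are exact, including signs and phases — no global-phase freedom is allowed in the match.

The unique candidate consistent with the amplitudes is H(w1). Key observation: steps 1-8 multiply out to the identity, so the circuit reduces to the remaining gates.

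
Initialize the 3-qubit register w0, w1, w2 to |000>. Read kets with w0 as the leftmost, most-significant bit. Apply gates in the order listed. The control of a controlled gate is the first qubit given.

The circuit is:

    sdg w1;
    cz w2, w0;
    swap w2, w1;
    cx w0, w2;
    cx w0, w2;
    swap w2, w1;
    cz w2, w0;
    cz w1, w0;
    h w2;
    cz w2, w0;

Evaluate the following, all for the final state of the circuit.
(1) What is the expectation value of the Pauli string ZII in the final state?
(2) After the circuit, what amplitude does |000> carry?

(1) The observable ZII averages to 1. Key observation: the block from step 2 through step 7 cancels to the identity and can be dropped.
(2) The amplitude on |000> is sqrt(2)/2.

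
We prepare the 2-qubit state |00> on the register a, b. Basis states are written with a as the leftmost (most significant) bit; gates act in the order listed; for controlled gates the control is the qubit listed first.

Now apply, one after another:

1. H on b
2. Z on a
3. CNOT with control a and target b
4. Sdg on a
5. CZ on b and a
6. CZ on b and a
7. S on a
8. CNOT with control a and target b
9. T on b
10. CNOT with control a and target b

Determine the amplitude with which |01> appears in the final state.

The amplitude on |01> is sqrt(2)*exp(I*pi/4)/2. Key observation: steps 3-8 multiply out to the identity, so the circuit reduces to the remaining gates.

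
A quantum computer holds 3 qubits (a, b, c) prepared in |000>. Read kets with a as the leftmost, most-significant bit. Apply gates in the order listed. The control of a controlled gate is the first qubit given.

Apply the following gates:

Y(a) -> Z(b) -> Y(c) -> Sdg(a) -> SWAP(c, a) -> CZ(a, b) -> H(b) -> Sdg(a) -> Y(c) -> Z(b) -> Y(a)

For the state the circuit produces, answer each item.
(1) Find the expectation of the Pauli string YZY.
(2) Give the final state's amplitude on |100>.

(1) The observable YZY averages to 0.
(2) |100> carries amplitude 0 in the final state.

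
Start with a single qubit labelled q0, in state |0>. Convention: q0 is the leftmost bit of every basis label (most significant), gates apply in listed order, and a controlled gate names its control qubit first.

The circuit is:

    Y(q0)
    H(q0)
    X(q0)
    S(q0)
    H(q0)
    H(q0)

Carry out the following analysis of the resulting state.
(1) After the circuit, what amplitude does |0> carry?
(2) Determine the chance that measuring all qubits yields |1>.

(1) |0> carries amplitude -sqrt(2)*I/2 in the final state.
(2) The probability of measuring |1> is 1/2.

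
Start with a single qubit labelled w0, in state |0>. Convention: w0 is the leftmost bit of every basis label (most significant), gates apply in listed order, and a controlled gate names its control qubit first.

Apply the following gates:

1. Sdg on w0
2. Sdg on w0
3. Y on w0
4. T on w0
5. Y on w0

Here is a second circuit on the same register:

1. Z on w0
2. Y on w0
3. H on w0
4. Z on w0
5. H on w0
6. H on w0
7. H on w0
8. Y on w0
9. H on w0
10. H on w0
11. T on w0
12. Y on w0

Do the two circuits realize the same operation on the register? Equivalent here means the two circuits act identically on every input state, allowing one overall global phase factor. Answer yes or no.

No — the two circuits implement different unitaries, even allowing a global phase.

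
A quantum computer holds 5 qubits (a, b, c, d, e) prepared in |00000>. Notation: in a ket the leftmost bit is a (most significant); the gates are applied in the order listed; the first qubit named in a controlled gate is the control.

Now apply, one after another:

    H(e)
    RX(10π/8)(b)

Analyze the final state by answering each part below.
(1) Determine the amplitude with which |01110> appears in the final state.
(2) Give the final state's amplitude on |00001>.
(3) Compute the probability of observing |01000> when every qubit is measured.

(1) The final state's coefficient on |01110> equals 0.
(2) The final state's coefficient on |00001> equals -sqrt(4 - 2*sqrt(2))/4.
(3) Outcome |01000> occurs with probability sqrt(2)/8 + 1/4.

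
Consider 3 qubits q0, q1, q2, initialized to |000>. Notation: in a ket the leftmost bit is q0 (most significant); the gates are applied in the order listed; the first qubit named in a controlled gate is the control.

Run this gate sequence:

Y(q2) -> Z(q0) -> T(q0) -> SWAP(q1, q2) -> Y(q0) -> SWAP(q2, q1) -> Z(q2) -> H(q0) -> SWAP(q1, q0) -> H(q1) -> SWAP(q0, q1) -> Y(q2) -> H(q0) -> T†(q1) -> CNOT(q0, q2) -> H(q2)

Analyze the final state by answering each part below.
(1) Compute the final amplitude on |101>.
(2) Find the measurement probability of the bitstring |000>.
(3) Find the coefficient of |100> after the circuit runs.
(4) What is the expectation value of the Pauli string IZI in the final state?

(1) |101> carries amplitude -I/2 in the final state.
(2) The probability of measuring |000> is 1/4.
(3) |100> carries amplitude I/2 in the final state.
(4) The expectation value of IZI is 1.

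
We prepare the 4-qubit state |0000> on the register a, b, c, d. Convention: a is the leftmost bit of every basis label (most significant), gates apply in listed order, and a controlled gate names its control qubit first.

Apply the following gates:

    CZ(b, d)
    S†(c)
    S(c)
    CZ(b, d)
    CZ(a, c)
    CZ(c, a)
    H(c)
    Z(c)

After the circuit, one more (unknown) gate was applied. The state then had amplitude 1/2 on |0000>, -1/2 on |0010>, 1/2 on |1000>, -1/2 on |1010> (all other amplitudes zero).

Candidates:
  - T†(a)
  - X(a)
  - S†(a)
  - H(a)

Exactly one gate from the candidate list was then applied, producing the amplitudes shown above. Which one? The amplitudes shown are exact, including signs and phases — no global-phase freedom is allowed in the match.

The unique candidate consistent with the amplitudes is H(a). Key observation: the block from step 1 through step 4 cancels to the identity and can be dropped.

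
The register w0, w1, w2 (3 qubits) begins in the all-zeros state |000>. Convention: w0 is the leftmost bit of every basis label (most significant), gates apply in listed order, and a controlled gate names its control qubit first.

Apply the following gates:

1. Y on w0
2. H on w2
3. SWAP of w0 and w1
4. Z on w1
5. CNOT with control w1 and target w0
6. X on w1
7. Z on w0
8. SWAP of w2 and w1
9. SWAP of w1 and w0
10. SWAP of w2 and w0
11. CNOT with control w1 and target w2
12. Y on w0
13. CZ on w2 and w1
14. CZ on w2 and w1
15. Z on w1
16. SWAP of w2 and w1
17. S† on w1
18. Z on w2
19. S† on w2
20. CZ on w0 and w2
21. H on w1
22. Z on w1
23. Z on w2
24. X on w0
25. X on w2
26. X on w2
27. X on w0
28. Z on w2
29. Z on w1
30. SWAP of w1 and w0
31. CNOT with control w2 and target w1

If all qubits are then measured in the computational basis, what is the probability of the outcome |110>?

A full measurement returns |110> with probability 0. Key observation: the block from step 22 through step 29 cancels to the identity and can be dropped.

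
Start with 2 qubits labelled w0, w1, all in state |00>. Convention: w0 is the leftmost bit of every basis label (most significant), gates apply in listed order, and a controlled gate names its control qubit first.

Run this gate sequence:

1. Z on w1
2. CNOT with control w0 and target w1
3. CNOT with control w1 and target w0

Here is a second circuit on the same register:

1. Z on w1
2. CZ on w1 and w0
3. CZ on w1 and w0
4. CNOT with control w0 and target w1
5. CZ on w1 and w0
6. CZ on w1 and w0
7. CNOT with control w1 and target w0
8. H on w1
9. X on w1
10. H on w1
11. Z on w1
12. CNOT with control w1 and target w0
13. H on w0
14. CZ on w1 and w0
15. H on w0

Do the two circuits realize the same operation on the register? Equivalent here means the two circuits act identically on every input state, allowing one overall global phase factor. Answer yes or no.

Yes: on every input state the two circuits agree up to one overall phase factor.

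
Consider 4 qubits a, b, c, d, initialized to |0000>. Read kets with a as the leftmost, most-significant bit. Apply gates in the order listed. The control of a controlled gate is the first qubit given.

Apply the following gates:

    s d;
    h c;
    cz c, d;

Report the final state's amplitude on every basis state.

After the circuit, the state carries amplitude sqrt(2)/2 on |0000>, sqrt(2)/2 on |0010>, and 0 on every other basis state.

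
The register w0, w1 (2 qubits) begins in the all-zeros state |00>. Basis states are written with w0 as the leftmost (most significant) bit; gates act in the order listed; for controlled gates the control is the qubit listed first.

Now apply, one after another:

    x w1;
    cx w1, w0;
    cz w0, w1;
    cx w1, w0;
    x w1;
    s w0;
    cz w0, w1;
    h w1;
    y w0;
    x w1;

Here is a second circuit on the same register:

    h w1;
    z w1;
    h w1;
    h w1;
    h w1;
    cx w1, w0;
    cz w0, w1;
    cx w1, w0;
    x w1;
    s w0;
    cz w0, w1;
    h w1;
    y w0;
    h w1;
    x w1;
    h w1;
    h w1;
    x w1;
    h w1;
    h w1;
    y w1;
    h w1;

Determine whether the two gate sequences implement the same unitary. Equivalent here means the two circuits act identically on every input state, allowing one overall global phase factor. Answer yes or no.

No — the two circuits implement different unitaries, even allowing a global phase.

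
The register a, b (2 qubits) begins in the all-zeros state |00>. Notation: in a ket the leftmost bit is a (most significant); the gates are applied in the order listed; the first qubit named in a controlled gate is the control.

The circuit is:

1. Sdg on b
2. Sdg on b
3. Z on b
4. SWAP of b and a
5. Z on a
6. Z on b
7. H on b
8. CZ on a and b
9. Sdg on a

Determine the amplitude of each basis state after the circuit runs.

The final amplitudes are sqrt(2)/2 on |00>, sqrt(2)/2 on |01>, 0 on |10>, 0 on |11>.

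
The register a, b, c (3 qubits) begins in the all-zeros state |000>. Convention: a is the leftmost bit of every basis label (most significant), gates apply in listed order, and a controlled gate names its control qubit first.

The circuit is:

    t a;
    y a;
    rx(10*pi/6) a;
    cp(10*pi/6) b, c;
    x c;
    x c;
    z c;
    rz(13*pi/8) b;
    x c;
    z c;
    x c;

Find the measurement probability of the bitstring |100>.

A full measurement returns |100> with probability 3/4. Key observation: the block from step 5 through step 6 cancels to the identity and can be dropped.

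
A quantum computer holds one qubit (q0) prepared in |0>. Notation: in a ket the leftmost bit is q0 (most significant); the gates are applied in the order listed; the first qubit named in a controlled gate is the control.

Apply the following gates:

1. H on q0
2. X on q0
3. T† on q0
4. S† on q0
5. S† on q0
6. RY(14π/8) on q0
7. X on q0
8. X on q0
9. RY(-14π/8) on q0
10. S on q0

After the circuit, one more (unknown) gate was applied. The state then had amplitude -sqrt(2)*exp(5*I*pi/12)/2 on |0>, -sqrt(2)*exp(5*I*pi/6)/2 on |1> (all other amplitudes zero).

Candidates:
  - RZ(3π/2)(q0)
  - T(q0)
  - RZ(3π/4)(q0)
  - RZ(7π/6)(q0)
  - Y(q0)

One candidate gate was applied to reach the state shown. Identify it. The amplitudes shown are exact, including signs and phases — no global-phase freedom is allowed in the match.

The unique candidate consistent with the amplitudes is RZ(7π/6)(q0). Key observation: gates 5-10 undo each other exactly, leaving only the rest of the circuit to track.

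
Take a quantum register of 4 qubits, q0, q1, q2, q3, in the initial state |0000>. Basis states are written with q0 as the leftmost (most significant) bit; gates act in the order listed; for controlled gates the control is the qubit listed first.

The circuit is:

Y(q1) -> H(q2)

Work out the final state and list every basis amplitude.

The resulting statevector has amplitude sqrt(2)*I/2 on |0100>, sqrt(2)*I/2 on |0110>, and 0 on every other basis state.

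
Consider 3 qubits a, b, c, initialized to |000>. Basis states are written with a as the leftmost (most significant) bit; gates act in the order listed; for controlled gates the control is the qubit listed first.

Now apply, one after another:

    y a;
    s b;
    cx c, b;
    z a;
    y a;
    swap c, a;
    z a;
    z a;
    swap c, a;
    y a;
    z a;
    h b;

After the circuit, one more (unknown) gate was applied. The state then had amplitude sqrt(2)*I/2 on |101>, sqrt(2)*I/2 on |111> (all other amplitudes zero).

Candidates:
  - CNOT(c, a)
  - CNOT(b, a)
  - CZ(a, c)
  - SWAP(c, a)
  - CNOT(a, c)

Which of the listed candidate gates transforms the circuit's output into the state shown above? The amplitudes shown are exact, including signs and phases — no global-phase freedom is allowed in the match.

The applied gate was CNOT(a, c). Key observation: the block from step 4 through step 11 cancels to the identity and can be dropped.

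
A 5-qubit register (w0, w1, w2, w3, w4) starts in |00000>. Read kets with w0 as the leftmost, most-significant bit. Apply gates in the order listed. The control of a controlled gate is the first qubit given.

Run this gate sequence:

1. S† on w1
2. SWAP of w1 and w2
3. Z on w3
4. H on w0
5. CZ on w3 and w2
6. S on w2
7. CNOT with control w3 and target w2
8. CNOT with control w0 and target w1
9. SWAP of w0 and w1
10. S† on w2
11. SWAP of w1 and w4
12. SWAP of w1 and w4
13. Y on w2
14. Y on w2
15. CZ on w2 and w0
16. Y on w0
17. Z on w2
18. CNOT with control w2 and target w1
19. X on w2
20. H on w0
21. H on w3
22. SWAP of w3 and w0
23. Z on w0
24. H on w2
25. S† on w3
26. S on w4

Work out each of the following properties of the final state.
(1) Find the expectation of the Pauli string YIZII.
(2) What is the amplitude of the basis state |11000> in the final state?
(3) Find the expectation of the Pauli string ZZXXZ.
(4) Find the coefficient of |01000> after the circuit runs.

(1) In the final state, YIZII has expectation 0. Key observation: the block from step 11 through step 12 cancels to the identity and can be dropped.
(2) The amplitude on |11000> is I/4.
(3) The observable ZZXXZ averages to 0.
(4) |01000> carries amplitude -I/4 in the final state.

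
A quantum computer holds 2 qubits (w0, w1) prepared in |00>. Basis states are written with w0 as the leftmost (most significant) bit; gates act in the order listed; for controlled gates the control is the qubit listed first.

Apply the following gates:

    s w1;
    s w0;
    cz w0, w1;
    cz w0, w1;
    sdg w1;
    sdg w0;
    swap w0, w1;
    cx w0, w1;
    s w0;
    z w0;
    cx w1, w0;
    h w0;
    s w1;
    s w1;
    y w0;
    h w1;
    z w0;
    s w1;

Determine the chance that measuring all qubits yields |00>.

A full measurement returns |00> with probability 1/4.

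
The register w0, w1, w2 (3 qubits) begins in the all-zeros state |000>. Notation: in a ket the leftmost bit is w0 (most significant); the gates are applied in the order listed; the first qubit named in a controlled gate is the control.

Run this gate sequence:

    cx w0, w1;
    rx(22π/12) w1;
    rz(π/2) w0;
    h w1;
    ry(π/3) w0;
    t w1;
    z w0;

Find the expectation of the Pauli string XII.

In the final state, XII has expectation -sqrt(3)/2.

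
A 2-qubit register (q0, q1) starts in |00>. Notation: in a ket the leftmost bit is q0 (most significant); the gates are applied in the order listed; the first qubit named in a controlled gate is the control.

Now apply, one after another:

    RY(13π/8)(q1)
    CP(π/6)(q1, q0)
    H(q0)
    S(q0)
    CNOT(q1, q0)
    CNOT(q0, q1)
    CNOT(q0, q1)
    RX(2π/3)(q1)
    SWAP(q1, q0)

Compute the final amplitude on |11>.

|11> carries amplitude -sqrt(2)*sin(7*pi/48)/2 in the final state. Key observation: steps 6-7 multiply out to the identity, so the circuit reduces to the remaining gates.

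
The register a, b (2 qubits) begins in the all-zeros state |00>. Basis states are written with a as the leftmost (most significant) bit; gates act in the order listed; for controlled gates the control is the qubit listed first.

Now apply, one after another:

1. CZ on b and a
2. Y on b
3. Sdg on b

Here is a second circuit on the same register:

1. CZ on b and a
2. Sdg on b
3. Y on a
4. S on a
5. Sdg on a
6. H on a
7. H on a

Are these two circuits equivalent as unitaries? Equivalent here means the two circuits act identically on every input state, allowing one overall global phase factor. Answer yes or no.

No — the two circuits implement different unitaries, even allowing a global phase.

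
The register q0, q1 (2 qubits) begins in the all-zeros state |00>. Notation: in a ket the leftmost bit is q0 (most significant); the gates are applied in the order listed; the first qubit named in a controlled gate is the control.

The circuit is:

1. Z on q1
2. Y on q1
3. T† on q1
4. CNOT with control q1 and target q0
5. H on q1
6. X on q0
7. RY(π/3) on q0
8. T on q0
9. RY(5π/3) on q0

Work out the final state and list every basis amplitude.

The final amplitudes are sqrt(2)*(-3*exp(I*pi/4) - I)/8 on |00>, sqrt(2)*(I + 3*exp(I*pi/4))/8 on |01>, sqrt(6)*(-I + exp(I*pi/4))/8 on |10>, sqrt(6)*(-exp(I*pi/4) + I)/8 on |11>.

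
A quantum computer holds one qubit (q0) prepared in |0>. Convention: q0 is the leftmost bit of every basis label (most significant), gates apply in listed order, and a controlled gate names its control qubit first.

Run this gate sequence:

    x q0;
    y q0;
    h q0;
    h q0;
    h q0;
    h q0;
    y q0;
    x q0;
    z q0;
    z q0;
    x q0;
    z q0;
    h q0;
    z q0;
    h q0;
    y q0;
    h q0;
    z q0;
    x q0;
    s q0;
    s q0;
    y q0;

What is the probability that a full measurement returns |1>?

Outcome |1> occurs with probability 1/2.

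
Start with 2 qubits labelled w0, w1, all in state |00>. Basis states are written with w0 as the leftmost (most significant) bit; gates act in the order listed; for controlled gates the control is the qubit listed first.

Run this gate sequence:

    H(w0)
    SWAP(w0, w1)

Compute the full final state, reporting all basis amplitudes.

The final amplitudes are sqrt(2)/2 on |00>, sqrt(2)/2 on |01>, 0 on |10>, 0 on |11>.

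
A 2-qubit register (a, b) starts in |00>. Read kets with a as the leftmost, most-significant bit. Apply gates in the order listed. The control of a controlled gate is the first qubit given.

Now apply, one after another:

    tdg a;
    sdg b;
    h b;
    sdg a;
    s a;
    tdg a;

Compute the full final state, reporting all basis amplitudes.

After the circuit, the state carries amplitude sqrt(2)/2 on |00>, sqrt(2)/2 on |01>, 0 on |10>, 0 on |11>.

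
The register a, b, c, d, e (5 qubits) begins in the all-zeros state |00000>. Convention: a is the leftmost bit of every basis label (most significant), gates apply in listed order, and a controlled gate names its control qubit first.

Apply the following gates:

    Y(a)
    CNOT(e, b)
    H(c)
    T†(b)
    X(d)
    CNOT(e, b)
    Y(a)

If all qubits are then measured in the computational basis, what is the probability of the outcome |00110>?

The probability of measuring |00110> is 1/2.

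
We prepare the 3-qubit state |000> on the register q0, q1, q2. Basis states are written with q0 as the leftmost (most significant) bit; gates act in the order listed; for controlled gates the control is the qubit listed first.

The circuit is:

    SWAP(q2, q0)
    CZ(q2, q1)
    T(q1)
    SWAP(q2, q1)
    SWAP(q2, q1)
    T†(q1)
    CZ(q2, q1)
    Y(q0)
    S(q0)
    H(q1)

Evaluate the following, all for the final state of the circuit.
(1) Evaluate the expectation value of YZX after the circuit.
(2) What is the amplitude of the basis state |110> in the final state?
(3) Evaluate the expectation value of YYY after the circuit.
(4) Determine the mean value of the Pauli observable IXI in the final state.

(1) The expectation value of YZX is 0. Key observation: gates 2-7 undo each other exactly, leaving only the rest of the circuit to track.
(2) The final state's coefficient on |110> equals -sqrt(2)/2.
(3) In the final state, YYY has expectation 0.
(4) The observable IXI averages to 1.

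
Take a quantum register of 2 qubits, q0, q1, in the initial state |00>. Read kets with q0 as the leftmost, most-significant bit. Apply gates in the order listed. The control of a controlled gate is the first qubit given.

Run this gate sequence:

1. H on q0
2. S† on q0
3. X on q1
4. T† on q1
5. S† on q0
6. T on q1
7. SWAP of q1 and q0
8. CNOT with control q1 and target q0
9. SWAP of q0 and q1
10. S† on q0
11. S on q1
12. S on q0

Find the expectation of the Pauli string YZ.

The expectation value of YZ is 0.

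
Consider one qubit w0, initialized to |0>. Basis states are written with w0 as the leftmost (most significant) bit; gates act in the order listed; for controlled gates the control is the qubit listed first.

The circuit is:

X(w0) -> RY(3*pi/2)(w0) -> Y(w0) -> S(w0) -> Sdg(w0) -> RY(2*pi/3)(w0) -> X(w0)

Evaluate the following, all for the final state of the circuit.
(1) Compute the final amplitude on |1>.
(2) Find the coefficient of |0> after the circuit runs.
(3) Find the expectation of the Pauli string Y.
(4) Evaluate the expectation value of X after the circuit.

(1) The amplitude on |1> is I*(sqrt(2) + sqrt(6))/4. Key observation: the block from step 4 through step 5 cancels to the identity and can be dropped.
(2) The amplitude on |0> is I*(-sqrt(2) + sqrt(6))/4.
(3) In the final state, Y has expectation 0.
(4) In the final state, X has expectation 1/2.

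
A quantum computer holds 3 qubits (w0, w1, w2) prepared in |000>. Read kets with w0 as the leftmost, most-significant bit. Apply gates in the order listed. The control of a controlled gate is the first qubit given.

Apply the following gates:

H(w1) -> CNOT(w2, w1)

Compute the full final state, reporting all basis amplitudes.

The resulting statevector has amplitude sqrt(2)/2 on |000>, sqrt(2)/2 on |010>, and 0 on every other basis state.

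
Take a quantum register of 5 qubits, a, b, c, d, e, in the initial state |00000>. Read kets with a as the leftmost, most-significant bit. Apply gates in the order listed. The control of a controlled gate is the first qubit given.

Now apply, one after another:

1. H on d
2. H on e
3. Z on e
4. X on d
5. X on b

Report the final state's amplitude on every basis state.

The resulting statevector has amplitude 1/2 on |01000>, -1/2 on |01001>, 1/2 on |01010>, -1/2 on |01011>, and 0 on every other basis state.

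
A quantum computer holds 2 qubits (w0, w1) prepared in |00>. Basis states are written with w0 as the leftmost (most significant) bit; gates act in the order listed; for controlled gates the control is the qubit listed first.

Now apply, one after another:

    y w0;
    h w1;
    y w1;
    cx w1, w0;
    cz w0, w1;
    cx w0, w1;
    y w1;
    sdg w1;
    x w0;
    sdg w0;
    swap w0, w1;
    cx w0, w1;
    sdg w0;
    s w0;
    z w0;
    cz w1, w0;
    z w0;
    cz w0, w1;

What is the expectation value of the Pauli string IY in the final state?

The observable IY averages to 1.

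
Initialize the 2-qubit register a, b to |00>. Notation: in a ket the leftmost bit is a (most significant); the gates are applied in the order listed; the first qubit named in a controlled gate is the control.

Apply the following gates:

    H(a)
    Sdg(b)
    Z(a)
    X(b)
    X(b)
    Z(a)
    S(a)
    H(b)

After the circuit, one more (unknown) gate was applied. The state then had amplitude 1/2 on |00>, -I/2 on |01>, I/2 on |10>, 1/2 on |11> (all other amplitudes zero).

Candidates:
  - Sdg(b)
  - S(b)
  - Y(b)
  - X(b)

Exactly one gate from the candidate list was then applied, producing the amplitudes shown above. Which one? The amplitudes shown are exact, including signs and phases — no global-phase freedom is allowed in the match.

The unique candidate consistent with the amplitudes is Sdg(b). Key observation: the block from step 3 through step 6 cancels to the identity and can be dropped.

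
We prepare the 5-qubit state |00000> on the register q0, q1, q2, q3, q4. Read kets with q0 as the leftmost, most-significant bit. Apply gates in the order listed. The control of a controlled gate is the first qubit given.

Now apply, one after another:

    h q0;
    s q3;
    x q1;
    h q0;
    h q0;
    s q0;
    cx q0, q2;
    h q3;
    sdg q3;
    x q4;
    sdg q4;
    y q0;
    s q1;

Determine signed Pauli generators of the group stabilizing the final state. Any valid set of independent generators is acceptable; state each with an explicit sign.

One valid set of independent stabilizer generators is -XIYII, -IIIYI, -ZIZII, -IZIII, -IIIIZ (any independent generating set of the same group is equally correct). Key observation: gates 4-5 undo each other exactly, leaving only the rest of the circuit to track.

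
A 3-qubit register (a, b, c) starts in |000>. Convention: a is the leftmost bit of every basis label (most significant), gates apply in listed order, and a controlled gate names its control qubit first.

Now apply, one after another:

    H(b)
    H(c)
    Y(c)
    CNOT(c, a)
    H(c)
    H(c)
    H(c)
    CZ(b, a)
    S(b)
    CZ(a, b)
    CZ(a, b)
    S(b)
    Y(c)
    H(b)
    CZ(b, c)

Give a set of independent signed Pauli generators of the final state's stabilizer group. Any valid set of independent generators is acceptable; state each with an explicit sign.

The stabilizer group can be generated by +XXI, +IIX, -ZZI, among other valid generating sets.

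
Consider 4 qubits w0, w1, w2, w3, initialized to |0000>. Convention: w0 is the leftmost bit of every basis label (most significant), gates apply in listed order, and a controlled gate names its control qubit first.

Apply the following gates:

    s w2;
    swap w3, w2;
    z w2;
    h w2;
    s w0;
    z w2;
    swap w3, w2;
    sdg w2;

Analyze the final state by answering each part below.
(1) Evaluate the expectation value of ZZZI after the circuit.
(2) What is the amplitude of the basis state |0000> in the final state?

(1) The observable ZZZI averages to 1.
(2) |0000> carries amplitude sqrt(2)/2 in the final state.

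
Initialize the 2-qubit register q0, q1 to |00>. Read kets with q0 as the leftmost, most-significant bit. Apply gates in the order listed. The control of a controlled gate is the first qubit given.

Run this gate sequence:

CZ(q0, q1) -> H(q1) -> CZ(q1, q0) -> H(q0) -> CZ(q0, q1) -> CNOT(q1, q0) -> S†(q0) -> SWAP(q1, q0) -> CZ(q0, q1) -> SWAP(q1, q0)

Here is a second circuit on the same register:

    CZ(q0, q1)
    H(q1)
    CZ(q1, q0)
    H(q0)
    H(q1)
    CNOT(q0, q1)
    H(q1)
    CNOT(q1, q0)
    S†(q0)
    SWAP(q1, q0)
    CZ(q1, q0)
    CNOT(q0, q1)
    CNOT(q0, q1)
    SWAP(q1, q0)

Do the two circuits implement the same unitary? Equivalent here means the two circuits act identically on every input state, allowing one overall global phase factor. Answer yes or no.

Yes — the two circuits implement the same unitary up to a global phase.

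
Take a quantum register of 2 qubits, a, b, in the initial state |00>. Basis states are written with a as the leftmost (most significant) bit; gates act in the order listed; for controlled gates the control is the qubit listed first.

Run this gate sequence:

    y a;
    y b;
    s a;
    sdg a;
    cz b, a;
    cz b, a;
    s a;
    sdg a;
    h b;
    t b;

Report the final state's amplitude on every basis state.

After the circuit, the state carries amplitude 0 on |00>, 0 on |01>, -sqrt(2)/2 on |10>, sqrt(2)*exp(I*pi/4)/2 on |11>. Key observation: steps 3-8 multiply out to the identity, so the circuit reduces to the remaining gates.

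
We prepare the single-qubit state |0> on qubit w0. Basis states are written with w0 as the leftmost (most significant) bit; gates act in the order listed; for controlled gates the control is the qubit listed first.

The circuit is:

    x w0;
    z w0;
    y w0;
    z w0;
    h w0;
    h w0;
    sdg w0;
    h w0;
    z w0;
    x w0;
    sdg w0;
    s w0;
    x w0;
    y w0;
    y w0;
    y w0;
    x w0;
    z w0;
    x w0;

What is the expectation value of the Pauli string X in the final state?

In the final state, X has expectation -1.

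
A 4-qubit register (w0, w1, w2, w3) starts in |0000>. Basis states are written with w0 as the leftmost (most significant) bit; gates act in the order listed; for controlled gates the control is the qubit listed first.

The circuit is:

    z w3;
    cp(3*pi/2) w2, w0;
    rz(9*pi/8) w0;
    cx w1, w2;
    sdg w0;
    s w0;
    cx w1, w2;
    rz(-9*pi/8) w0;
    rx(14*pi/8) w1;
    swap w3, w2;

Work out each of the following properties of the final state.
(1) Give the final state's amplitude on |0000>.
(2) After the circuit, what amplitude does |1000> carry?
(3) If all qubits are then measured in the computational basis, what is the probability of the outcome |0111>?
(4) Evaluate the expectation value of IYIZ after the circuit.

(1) The amplitude on |0000> is -sqrt(sqrt(2) + 2)/2. Key observation: steps 3-8 multiply out to the identity, so the circuit reduces to the remaining gates.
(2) The amplitude on |1000> is 0.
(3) The probability of measuring |0111> is 0.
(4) In the final state, IYIZ has expectation sqrt(2)/2.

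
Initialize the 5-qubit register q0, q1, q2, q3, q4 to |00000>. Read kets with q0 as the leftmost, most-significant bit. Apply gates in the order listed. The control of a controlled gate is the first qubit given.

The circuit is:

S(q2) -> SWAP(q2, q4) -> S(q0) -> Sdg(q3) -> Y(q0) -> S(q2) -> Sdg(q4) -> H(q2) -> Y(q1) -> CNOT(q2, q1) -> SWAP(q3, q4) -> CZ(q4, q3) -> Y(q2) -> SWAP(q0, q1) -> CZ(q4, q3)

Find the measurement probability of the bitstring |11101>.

Outcome |11101> occurs with probability 0.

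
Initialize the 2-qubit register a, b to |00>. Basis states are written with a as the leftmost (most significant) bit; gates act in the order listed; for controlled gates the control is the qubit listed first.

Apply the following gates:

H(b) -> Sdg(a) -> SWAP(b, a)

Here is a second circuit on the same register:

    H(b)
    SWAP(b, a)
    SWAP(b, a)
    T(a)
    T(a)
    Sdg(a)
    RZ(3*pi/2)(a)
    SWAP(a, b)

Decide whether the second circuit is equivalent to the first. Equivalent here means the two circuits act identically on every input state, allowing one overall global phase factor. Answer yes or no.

Yes: on every input state the two circuits agree up to one overall phase factor.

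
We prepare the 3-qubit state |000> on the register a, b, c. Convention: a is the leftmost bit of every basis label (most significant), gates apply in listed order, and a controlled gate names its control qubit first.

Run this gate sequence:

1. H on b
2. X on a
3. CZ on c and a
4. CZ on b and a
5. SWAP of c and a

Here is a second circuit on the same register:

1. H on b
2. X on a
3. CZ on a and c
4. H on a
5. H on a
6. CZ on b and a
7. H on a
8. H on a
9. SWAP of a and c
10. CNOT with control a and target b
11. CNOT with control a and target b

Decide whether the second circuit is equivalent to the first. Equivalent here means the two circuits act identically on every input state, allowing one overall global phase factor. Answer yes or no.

Yes, they are equivalent — the unitaries differ by at most a global phase.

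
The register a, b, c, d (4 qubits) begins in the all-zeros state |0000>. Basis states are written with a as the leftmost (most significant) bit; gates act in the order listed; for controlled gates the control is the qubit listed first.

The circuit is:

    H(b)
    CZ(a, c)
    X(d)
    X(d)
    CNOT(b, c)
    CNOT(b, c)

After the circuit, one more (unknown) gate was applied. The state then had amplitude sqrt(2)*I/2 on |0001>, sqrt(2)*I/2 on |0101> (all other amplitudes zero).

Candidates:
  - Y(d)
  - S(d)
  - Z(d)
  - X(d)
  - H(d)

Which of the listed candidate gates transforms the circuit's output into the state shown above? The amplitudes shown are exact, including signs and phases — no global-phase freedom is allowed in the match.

The unique candidate consistent with the amplitudes is Y(d). Key observation: steps 5-6 multiply out to the identity, so the circuit reduces to the remaining gates.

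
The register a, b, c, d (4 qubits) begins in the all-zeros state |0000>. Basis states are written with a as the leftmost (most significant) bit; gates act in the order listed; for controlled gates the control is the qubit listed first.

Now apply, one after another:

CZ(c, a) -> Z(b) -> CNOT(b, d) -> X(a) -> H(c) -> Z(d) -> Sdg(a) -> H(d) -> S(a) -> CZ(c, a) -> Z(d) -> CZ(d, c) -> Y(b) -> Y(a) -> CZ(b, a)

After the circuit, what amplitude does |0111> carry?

|0111> carries amplitude -1/2 in the final state.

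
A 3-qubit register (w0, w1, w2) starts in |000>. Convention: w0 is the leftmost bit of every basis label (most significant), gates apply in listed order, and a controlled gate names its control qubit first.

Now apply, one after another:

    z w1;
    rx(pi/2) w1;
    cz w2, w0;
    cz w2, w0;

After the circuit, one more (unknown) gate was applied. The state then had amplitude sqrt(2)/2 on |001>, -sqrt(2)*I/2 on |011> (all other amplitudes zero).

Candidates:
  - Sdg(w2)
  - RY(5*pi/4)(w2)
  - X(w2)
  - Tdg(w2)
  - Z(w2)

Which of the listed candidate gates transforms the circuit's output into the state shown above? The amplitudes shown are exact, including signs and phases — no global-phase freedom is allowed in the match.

The unique candidate consistent with the amplitudes is X(w2). Key observation: gates 3-4 undo each other exactly, leaving only the rest of the circuit to track.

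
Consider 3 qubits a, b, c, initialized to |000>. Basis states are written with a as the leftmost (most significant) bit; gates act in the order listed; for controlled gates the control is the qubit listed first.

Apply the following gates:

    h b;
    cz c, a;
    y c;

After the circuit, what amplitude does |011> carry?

The amplitude on |011> is sqrt(2)*I/2.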